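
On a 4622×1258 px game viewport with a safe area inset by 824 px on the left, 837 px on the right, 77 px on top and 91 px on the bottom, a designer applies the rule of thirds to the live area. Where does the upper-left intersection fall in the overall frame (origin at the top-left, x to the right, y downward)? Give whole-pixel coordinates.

Content width = 4622 − 824 − 837 = 2961 px; content height = 1258 − 77 − 91 = 1090 px.
Upper-left is one-third across and one-third down within the live area.
x = 824 + 1 × 2961/3 = 824 + 987.00 ≈ 1811
y = 77 + 1 × 1090/3 = 77 + 363.33 ≈ 440

x = 1811 px, y = 440 px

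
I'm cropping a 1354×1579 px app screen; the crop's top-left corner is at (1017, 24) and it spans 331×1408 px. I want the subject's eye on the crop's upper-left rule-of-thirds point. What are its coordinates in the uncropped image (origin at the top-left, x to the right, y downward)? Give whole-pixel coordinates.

One third of the crop width 331 is 110.33 px.
One third of the crop height 1408 is 469.33 px.
The upper-left point is one-third across and one-third down within the crop:
x = 1017 + 1 × 110.33 ≈ 1127; y = 24 + 1 × 469.33 ≈ 493.

x = 1127 px, y = 493 px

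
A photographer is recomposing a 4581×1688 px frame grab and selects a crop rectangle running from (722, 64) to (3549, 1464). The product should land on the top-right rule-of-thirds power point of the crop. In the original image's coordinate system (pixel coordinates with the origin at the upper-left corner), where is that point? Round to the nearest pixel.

Crop width = 3549 − 722 = 2827 px; one third is 942.33 px.
Crop height = 1464 − 64 = 1400 px; one third is 466.67 px.
The top-right point is two-thirds across and one-third down within the crop:
x = 722 + 2 × 942.33 ≈ 2607; y = 64 + 1 × 466.67 ≈ 531.

(2607, 531)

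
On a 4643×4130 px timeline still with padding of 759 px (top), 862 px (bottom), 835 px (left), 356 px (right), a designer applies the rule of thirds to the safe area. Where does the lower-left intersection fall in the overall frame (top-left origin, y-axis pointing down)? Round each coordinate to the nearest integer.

Content width = 4643 − 835 − 356 = 3452 px; content height = 4130 − 759 − 862 = 2509 px.
Lower-left is one-third across and two-thirds down within the safe area.
x = 835 + 1 × 3452/3 = 835 + 1150.67 ≈ 1986
y = 759 + 2 × 2509/3 = 759 + 1672.67 ≈ 2432

(1986, 2432)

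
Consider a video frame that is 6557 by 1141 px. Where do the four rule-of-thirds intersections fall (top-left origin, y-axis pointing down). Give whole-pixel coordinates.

(2186, 380), (4371, 380), (2186, 761), (4371, 761)

One third of 6557 is 2185.67; one third of 1141 is 380.33.
Vertical third lines at x = 2186 and x = 4371; horizontal third lines at y = 380 and y = 761.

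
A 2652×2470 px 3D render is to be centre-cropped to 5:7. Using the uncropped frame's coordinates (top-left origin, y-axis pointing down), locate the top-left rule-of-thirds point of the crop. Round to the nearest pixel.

2652/2470 > 5/7, so the 5:7 crop keeps the full height 2470 and trims width to 2470 × 5/7 = 1764.29 px.
Left offset = (2652 − 1764.29)/2 = 443.86 px; top offset = 0.
Top-left is one-third across and one-third down within the crop:
x = 443.86 + 1 × 1764.29/3 ≈ 1032; y = 0.00 + 1 × 2470.00/3 ≈ 823.

(1032, 823)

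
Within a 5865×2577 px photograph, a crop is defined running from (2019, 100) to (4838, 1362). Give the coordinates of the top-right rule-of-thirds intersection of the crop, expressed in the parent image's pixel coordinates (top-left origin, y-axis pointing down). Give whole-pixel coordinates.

Crop width = 4838 − 2019 = 2819 px; one third is 939.67 px.
Crop height = 1362 − 100 = 1262 px; one third is 420.67 px.
The top-right point is two-thirds across and one-third down within the crop:
x = 2019 + 2 × 939.67 ≈ 3898; y = 100 + 1 × 420.67 ≈ 521.

x = 3898 px, y = 521 px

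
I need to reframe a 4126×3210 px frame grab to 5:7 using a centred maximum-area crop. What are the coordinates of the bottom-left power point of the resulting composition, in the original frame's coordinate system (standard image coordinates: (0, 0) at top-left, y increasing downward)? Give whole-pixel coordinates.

4126/3210 > 5/7, so the 5:7 crop keeps the full height 3210 and trims width to 3210 × 5/7 = 2292.86 px.
Left offset = (4126 − 2292.86)/2 = 916.57 px; top offset = 0.
Bottom-left is one-third across and two-thirds down within the crop:
x = 916.57 + 1 × 2292.86/3 ≈ 1681; y = 0.00 + 2 × 3210.00/3 ≈ 2140.

(1681, 2140)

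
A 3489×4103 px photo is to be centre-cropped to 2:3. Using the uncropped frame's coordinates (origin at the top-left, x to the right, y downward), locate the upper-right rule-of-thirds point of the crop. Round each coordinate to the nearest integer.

(2200, 1368)

3489/4103 > 2/3, so the 2:3 crop keeps the full height 4103 and trims width to 4103 × 2/3 = 2735.33 px.
Left offset = (3489 − 2735.33)/2 = 376.83 px; top offset = 0.
Upper-right is two-thirds across and one-third down within the crop:
x = 376.83 + 2 × 2735.33/3 ≈ 2200; y = 0.00 + 1 × 4103.00/3 ≈ 1368.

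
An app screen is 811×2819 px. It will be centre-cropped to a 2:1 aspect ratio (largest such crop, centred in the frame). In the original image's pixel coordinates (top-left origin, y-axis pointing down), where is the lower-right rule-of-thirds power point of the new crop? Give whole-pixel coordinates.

811/2819 < 2/1, so the 2:1 crop keeps the full width 811 and trims height to 811 × 1/2 = 405.50 px.
Top offset = (2819 − 405.50)/2 = 1206.75 px; left offset = 0.
Lower-right is two-thirds across and two-thirds down within the crop:
x = 0.00 + 2 × 811.00/3 ≈ 541; y = 1206.75 + 2 × 405.50/3 ≈ 1477.

(541, 1477)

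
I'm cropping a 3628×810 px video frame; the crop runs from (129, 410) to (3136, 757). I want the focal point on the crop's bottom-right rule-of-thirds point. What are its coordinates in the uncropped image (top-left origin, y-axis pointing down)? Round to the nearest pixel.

x = 2134 px, y = 641 px

Crop width = 3136 − 129 = 3007 px; one third is 1002.33 px.
Crop height = 757 − 410 = 347 px; one third is 115.67 px.
The bottom-right point is two-thirds across and two-thirds down within the crop:
x = 129 + 2 × 1002.33 ≈ 2134; y = 410 + 2 × 115.67 ≈ 641.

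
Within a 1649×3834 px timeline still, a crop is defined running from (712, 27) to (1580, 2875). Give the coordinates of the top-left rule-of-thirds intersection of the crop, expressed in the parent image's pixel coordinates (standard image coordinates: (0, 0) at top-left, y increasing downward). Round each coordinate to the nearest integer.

Crop width = 1580 − 712 = 868 px; one third is 289.33 px.
Crop height = 2875 − 27 = 2848 px; one third is 949.33 px.
The top-left point is one-third across and one-third down within the crop:
x = 712 + 1 × 289.33 ≈ 1001; y = 27 + 1 × 949.33 ≈ 976.

x = 1001 px, y = 976 px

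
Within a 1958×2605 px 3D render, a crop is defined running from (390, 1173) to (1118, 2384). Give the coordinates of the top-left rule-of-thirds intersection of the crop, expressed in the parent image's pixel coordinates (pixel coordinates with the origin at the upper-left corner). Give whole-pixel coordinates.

(633, 1577)

Crop width = 1118 − 390 = 728 px; one third is 242.67 px.
Crop height = 2384 − 1173 = 1211 px; one third is 403.67 px.
The top-left point is one-third across and one-third down within the crop:
x = 390 + 1 × 242.67 ≈ 633; y = 1173 + 1 × 403.67 ≈ 1577.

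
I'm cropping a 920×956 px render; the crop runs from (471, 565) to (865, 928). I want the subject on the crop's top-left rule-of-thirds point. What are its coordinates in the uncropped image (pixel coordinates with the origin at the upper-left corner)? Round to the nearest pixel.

Crop width = 865 − 471 = 394 px; one third is 131.33 px.
Crop height = 928 − 565 = 363 px; one third is 121.00 px.
The top-left point is one-third across and one-third down within the crop:
x = 471 + 1 × 131.33 ≈ 602; y = 565 + 1 × 121.00 ≈ 686.

x = 602 px, y = 686 px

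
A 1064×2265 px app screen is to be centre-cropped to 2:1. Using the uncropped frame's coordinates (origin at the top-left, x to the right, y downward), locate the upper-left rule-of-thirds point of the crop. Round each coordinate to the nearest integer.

1064/2265 < 2/1, so the 2:1 crop keeps the full width 1064 and trims height to 1064 × 1/2 = 532.00 px.
Top offset = (2265 − 532.00)/2 = 866.50 px; left offset = 0.
Upper-left is one-third across and one-third down within the crop:
x = 0.00 + 1 × 1064.00/3 ≈ 355; y = 866.50 + 1 × 532.00/3 ≈ 1044.

x = 355 px, y = 1044 px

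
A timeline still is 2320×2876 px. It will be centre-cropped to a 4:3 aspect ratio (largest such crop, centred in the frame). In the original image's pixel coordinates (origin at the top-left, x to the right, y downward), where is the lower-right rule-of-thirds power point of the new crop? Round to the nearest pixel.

(1547, 1728)

2320/2876 < 4/3, so the 4:3 crop keeps the full width 2320 and trims height to 2320 × 3/4 = 1740.00 px.
Top offset = (2876 − 1740.00)/2 = 568.00 px; left offset = 0.
Lower-right is two-thirds across and two-thirds down within the crop:
x = 0.00 + 2 × 2320.00/3 ≈ 1547; y = 568.00 + 2 × 1740.00/3 ≈ 1728.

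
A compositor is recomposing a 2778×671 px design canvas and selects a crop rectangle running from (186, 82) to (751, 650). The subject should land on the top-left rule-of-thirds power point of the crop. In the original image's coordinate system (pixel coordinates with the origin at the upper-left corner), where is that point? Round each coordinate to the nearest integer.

Crop width = 751 − 186 = 565 px; one third is 188.33 px.
Crop height = 650 − 82 = 568 px; one third is 189.33 px.
The top-left point is one-third across and one-third down within the crop:
x = 186 + 1 × 188.33 ≈ 374; y = 82 + 1 × 189.33 ≈ 271.

(374, 271)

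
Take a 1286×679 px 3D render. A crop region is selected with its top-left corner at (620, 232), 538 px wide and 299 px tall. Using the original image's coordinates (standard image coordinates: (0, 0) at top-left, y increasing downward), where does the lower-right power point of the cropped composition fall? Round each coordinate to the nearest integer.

One third of the crop width 538 is 179.33 px.
One third of the crop height 299 is 99.67 px.
The lower-right point is two-thirds across and two-thirds down within the crop:
x = 620 + 2 × 179.33 ≈ 979; y = 232 + 2 × 99.67 ≈ 431.

(979, 431)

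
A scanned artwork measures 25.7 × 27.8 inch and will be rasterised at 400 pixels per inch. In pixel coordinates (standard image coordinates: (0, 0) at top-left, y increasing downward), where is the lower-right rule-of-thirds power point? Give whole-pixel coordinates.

In pixels the canvas is 25.7 × 400 = 10280 wide and 27.8 × 400 = 11120 tall.
The lower-right point is two-thirds across and two-thirds down:
x = 2 × 10280/3 ≈ 6853; y = 2 × 11120/3 ≈ 7413.

(6853, 7413)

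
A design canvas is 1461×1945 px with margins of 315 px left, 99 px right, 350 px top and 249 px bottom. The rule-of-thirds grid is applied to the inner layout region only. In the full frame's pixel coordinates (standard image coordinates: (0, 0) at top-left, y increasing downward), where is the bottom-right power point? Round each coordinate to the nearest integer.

(1013, 1247)

Content width = 1461 − 315 − 99 = 1047 px; content height = 1945 − 350 − 249 = 1346 px.
Bottom-right is two-thirds across and two-thirds down within the inner layout region.
x = 315 + 2 × 1047/3 = 315 + 698.00 ≈ 1013
y = 350 + 2 × 1346/3 = 350 + 897.33 ≈ 1247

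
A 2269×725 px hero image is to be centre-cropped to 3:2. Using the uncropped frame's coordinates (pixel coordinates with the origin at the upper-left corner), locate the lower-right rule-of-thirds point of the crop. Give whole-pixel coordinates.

(1316, 483)

2269/725 > 3/2, so the 3:2 crop keeps the full height 725 and trims width to 725 × 3/2 = 1087.50 px.
Left offset = (2269 − 1087.50)/2 = 590.75 px; top offset = 0.
Lower-right is two-thirds across and two-thirds down within the crop:
x = 590.75 + 2 × 1087.50/3 ≈ 1316; y = 0.00 + 2 × 725.00/3 ≈ 483.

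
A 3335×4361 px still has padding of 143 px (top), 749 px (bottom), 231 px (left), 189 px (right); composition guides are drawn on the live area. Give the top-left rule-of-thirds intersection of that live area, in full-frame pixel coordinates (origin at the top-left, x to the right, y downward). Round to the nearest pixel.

x = 1203 px, y = 1299 px

Content width = 3335 − 231 − 189 = 2915 px; content height = 4361 − 143 − 749 = 3469 px.
Top-left is one-third across and one-third down within the live area.
x = 231 + 1 × 2915/3 = 231 + 971.67 ≈ 1203
y = 143 + 1 × 3469/3 = 143 + 1156.33 ≈ 1299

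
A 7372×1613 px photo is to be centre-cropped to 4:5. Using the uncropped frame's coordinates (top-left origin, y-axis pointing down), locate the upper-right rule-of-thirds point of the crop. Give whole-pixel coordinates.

(3901, 538)

7372/1613 > 4/5, so the 4:5 crop keeps the full height 1613 and trims width to 1613 × 4/5 = 1290.40 px.
Left offset = (7372 − 1290.40)/2 = 3040.80 px; top offset = 0.
Upper-right is two-thirds across and one-third down within the crop:
x = 3040.80 + 2 × 1290.40/3 ≈ 3901; y = 0.00 + 1 × 1613.00/3 ≈ 538.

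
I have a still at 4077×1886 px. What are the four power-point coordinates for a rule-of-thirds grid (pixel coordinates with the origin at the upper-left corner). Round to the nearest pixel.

(1359, 629), (2718, 629), (1359, 1257), (2718, 1257)

One third of 4077 is 1359; one third of 1886 is 628.67.
Vertical third lines at x = 1359 and x = 2718; horizontal third lines at y = 629 and y = 1257.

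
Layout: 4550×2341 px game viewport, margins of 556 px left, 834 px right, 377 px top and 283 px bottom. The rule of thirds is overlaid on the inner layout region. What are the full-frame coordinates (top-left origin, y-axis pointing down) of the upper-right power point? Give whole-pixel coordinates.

x = 2663 px, y = 937 px

Content width = 4550 − 556 − 834 = 3160 px; content height = 2341 − 377 − 283 = 1681 px.
Upper-right is two-thirds across and one-third down within the inner layout region.
x = 556 + 2 × 3160/3 = 556 + 2106.67 ≈ 2663
y = 377 + 1 × 1681/3 = 377 + 560.33 ≈ 937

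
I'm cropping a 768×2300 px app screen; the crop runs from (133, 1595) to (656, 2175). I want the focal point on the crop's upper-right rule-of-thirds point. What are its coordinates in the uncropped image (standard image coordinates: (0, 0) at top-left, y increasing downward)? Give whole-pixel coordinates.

x = 482 px, y = 1788 px

Crop width = 656 − 133 = 523 px; one third is 174.33 px.
Crop height = 2175 − 1595 = 580 px; one third is 193.33 px.
The upper-right point is two-thirds across and one-third down within the crop:
x = 133 + 2 × 174.33 ≈ 482; y = 1595 + 1 × 193.33 ≈ 1788.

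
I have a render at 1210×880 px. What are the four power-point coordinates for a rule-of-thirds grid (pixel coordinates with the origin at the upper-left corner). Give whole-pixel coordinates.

(403, 293), (807, 293), (403, 587), (807, 587)

One third of 1210 is 403.33; one third of 880 is 293.33.
Vertical third lines at x = 403 and x = 807; horizontal third lines at y = 293 and y = 587.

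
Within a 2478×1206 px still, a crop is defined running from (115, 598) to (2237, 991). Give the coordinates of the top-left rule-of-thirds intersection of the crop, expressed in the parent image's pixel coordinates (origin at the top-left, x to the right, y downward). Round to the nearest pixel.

x = 822 px, y = 729 px

Crop width = 2237 − 115 = 2122 px; one third is 707.33 px.
Crop height = 991 − 598 = 393 px; one third is 131.00 px.
The top-left point is one-third across and one-third down within the crop:
x = 115 + 1 × 707.33 ≈ 822; y = 598 + 1 × 131.00 ≈ 729.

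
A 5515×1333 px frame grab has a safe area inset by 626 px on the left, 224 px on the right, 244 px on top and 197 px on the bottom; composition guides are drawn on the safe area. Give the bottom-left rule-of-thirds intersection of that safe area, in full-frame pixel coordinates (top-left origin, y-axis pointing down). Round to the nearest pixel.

(2181, 839)

Content width = 5515 − 626 − 224 = 4665 px; content height = 1333 − 244 − 197 = 892 px.
Bottom-left is one-third across and two-thirds down within the safe area.
x = 626 + 1 × 4665/3 = 626 + 1555.00 ≈ 2181
y = 244 + 2 × 892/3 = 244 + 594.67 ≈ 839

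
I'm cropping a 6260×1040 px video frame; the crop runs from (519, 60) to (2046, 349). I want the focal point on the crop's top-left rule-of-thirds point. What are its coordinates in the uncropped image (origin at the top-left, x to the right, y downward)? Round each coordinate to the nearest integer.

(1028, 156)

Crop width = 2046 − 519 = 1527 px; one third is 509.00 px.
Crop height = 349 − 60 = 289 px; one third is 96.33 px.
The top-left point is one-third across and one-third down within the crop:
x = 519 + 1 × 509.00 ≈ 1028; y = 60 + 1 × 96.33 ≈ 156.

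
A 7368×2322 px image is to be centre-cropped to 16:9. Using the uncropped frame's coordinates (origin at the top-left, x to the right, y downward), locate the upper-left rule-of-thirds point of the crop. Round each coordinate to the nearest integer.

x = 2996 px, y = 774 px

7368/2322 > 16/9, so the 16:9 crop keeps the full height 2322 and trims width to 2322 × 16/9 = 4128.00 px.
Left offset = (7368 − 4128.00)/2 = 1620.00 px; top offset = 0.
Upper-left is one-third across and one-third down within the crop:
x = 1620.00 + 1 × 4128.00/3 ≈ 2996; y = 0.00 + 1 × 2322.00/3 ≈ 774.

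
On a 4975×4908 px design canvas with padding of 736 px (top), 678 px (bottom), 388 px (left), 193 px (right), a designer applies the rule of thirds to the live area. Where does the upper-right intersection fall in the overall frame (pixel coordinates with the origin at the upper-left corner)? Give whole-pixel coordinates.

(3317, 1901)

Content width = 4975 − 388 − 193 = 4394 px; content height = 4908 − 736 − 678 = 3494 px.
Upper-right is two-thirds across and one-third down within the live area.
x = 388 + 2 × 4394/3 = 388 + 2929.33 ≈ 3317
y = 736 + 1 × 3494/3 = 736 + 1164.67 ≈ 1901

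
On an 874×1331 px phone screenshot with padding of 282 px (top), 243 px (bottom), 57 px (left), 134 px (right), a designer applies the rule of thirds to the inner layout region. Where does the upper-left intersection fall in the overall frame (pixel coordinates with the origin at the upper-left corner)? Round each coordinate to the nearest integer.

Content width = 874 − 57 − 134 = 683 px; content height = 1331 − 282 − 243 = 806 px.
Upper-left is one-third across and one-third down within the inner layout region.
x = 57 + 1 × 683/3 = 57 + 227.67 ≈ 285
y = 282 + 1 × 806/3 = 282 + 268.67 ≈ 551

x = 285 px, y = 551 px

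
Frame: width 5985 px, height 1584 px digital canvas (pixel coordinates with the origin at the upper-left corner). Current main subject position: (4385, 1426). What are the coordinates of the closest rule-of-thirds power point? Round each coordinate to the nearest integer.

Third lines: x ∈ {1995, 3990}, y ∈ {528, 1056}.
4385 is closer to x = 3990; 1426 is closer to y = 1056.
So the nearest intersection is the lower-right power point.

(3990, 1056)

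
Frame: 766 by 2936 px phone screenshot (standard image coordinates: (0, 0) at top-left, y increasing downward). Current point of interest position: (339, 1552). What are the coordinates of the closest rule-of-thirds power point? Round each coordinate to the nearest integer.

x = 255 px, y = 1957 px

Third lines: x ∈ {255, 511}, y ∈ {979, 1957}.
339 is closer to x = 255; 1552 is closer to y = 1957.
So the nearest intersection is the lower-left power point.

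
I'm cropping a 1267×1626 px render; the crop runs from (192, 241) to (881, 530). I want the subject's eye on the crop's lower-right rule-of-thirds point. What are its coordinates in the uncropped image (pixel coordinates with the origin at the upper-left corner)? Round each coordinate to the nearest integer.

(651, 434)

Crop width = 881 − 192 = 689 px; one third is 229.67 px.
Crop height = 530 − 241 = 289 px; one third is 96.33 px.
The lower-right point is two-thirds across and two-thirds down within the crop:
x = 192 + 2 × 229.67 ≈ 651; y = 241 + 2 × 96.33 ≈ 434.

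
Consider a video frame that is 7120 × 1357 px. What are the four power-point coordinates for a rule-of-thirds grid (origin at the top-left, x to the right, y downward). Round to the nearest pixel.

(2373, 452), (4747, 452), (2373, 905), (4747, 905)

One third of 7120 is 2373.33; one third of 1357 is 452.33.
Vertical third lines at x = 2373 and x = 4747; horizontal third lines at y = 452 and y = 905.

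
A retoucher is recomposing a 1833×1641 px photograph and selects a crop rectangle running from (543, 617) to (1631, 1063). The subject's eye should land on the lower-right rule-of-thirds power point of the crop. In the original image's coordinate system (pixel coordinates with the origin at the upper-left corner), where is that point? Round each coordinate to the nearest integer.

(1268, 914)

Crop width = 1631 − 543 = 1088 px; one third is 362.67 px.
Crop height = 1063 − 617 = 446 px; one third is 148.67 px.
The lower-right point is two-thirds across and two-thirds down within the crop:
x = 543 + 2 × 362.67 ≈ 1268; y = 617 + 2 × 148.67 ≈ 914.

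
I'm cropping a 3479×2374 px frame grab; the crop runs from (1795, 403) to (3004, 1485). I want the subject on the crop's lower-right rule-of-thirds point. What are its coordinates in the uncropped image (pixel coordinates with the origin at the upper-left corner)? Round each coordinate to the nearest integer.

x = 2601 px, y = 1124 px

Crop width = 3004 − 1795 = 1209 px; one third is 403.00 px.
Crop height = 1485 − 403 = 1082 px; one third is 360.67 px.
The lower-right point is two-thirds across and two-thirds down within the crop:
x = 1795 + 2 × 403.00 ≈ 2601; y = 403 + 2 × 360.67 ≈ 1124.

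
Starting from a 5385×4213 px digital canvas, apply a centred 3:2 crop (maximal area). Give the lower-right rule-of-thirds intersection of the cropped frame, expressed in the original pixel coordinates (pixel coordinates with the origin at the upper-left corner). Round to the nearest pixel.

5385/4213 < 3/2, so the 3:2 crop keeps the full width 5385 and trims height to 5385 × 2/3 = 3590.00 px.
Top offset = (4213 − 3590.00)/2 = 311.50 px; left offset = 0.
Lower-right is two-thirds across and two-thirds down within the crop:
x = 0.00 + 2 × 5385.00/3 ≈ 3590; y = 311.50 + 2 × 3590.00/3 ≈ 2705.

(3590, 2705)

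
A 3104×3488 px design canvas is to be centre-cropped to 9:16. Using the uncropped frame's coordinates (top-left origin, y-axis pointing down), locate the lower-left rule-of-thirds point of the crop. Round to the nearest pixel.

3104/3488 > 9/16, so the 9:16 crop keeps the full height 3488 and trims width to 3488 × 9/16 = 1962.00 px.
Left offset = (3104 − 1962.00)/2 = 571.00 px; top offset = 0.
Lower-left is one-third across and two-thirds down within the crop:
x = 571.00 + 1 × 1962.00/3 ≈ 1225; y = 0.00 + 2 × 3488.00/3 ≈ 2325.

(1225, 2325)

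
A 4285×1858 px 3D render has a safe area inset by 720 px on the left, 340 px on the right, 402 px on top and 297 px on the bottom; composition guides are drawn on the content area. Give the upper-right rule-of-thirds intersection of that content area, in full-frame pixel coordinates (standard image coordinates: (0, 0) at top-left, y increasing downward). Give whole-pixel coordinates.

(2870, 788)

Content width = 4285 − 720 − 340 = 3225 px; content height = 1858 − 402 − 297 = 1159 px.
Upper-right is two-thirds across and one-third down within the content area.
x = 720 + 2 × 3225/3 = 720 + 2150.00 ≈ 2870
y = 402 + 1 × 1159/3 = 402 + 386.33 ≈ 788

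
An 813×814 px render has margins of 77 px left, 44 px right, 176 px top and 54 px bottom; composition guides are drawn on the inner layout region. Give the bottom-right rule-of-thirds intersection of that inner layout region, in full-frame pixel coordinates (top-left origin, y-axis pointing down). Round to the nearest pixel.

x = 538 px, y = 565 px

Content width = 813 − 77 − 44 = 692 px; content height = 814 − 176 − 54 = 584 px.
Bottom-right is two-thirds across and two-thirds down within the inner layout region.
x = 77 + 2 × 692/3 = 77 + 461.33 ≈ 538
y = 176 + 2 × 584/3 = 176 + 389.33 ≈ 565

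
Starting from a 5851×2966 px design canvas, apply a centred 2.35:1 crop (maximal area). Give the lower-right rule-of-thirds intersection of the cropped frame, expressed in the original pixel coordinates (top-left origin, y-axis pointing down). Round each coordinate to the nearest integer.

5851/2966 < 2.35/1, so the 2.35:1 crop keeps the full width 5851 and trims height to 5851 × 1/2.35 = 2489.79 px.
Top offset = (2966 − 2489.79)/2 = 238.11 px; left offset = 0.
Lower-right is two-thirds across and two-thirds down within the crop:
x = 0.00 + 2 × 5851.00/3 ≈ 3901; y = 238.11 + 2 × 2489.79/3 ≈ 1898.

(3901, 1898)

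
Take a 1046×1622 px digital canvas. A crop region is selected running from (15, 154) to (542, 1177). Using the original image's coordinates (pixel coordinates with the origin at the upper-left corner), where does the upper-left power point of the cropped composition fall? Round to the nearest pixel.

x = 191 px, y = 495 px

Crop width = 542 − 15 = 527 px; one third is 175.67 px.
Crop height = 1177 − 154 = 1023 px; one third is 341.00 px.
The upper-left point is one-third across and one-third down within the crop:
x = 15 + 1 × 175.67 ≈ 191; y = 154 + 1 × 341.00 ≈ 495.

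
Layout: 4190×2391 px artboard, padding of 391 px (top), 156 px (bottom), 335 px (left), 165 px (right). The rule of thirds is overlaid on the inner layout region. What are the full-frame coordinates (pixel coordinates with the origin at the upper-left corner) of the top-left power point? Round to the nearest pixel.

x = 1565 px, y = 1006 px

Content width = 4190 − 335 − 165 = 3690 px; content height = 2391 − 391 − 156 = 1844 px.
Top-left is one-third across and one-third down within the inner layout region.
x = 335 + 1 × 3690/3 = 335 + 1230.00 ≈ 1565
y = 391 + 1 × 1844/3 = 391 + 614.67 ≈ 1006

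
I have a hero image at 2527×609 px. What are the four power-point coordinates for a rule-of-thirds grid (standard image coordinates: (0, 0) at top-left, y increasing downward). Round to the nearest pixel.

(842, 203), (1685, 203), (842, 406), (1685, 406)

One third of 2527 is 842.33; one third of 609 is 203.
Vertical third lines at x = 842 and x = 1685; horizontal third lines at y = 203 and y = 406.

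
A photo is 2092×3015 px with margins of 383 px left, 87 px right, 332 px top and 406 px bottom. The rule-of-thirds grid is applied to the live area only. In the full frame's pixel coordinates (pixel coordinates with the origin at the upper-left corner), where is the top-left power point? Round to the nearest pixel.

Content width = 2092 − 383 − 87 = 1622 px; content height = 3015 − 332 − 406 = 2277 px.
Top-left is one-third across and one-third down within the live area.
x = 383 + 1 × 1622/3 = 383 + 540.67 ≈ 924
y = 332 + 1 × 2277/3 = 332 + 759.00 ≈ 1091

(924, 1091)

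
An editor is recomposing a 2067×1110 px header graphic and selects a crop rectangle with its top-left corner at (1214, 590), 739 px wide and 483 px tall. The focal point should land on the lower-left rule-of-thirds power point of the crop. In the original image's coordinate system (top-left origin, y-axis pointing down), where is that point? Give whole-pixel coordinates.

One third of the crop width 739 is 246.33 px.
One third of the crop height 483 is 161.00 px.
The lower-left point is one-third across and two-thirds down within the crop:
x = 1214 + 1 × 246.33 ≈ 1460; y = 590 + 2 × 161.00 ≈ 912.

x = 1460 px, y = 912 px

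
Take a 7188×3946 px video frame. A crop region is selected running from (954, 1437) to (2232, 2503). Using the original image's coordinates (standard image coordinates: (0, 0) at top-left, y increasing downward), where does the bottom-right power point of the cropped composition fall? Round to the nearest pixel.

Crop width = 2232 − 954 = 1278 px; one third is 426.00 px.
Crop height = 2503 − 1437 = 1066 px; one third is 355.33 px.
The bottom-right point is two-thirds across and two-thirds down within the crop:
x = 954 + 2 × 426.00 ≈ 1806; y = 1437 + 2 × 355.33 ≈ 2148.

(1806, 2148)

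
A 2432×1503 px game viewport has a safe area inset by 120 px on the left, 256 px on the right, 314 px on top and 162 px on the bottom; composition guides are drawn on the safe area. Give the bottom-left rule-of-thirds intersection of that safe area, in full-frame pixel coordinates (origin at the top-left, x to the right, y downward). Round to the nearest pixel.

x = 805 px, y = 999 px

Content width = 2432 − 120 − 256 = 2056 px; content height = 1503 − 314 − 162 = 1027 px.
Bottom-left is one-third across and two-thirds down within the safe area.
x = 120 + 1 × 2056/3 = 120 + 685.33 ≈ 805
y = 314 + 2 × 1027/3 = 314 + 684.67 ≈ 999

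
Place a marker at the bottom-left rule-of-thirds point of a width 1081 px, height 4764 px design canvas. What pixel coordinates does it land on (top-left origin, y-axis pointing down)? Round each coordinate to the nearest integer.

The bottom-left point sits one-third of the way across and two-thirds of the way down.
x = 1 × 1081/3 ≈ 360; y = 2 × 4764/3 ≈ 3176.

x = 360 px, y = 3176 px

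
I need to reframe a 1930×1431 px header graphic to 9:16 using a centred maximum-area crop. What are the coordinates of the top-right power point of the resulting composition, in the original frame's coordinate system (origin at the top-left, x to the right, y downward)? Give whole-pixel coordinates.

(1099, 477)

1930/1431 > 9/16, so the 9:16 crop keeps the full height 1431 and trims width to 1431 × 9/16 = 804.94 px.
Left offset = (1930 − 804.94)/2 = 562.53 px; top offset = 0.
Top-right is two-thirds across and one-third down within the crop:
x = 562.53 + 2 × 804.94/3 ≈ 1099; y = 0.00 + 1 × 1431.00/3 ≈ 477.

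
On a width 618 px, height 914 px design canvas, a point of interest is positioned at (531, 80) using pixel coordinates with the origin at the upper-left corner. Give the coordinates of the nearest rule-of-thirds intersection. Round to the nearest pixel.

x = 412 px, y = 305 px

Third lines: x ∈ {206, 412}, y ∈ {305, 609}.
531 is closer to x = 412; 80 is closer to y = 305.
So the nearest intersection is the upper-right power point.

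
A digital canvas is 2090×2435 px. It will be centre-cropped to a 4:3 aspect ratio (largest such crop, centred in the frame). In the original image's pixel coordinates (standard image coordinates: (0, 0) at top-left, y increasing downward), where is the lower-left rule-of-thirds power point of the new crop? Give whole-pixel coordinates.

x = 697 px, y = 1479 px

2090/2435 < 4/3, so the 4:3 crop keeps the full width 2090 and trims height to 2090 × 3/4 = 1567.50 px.
Top offset = (2435 − 1567.50)/2 = 433.75 px; left offset = 0.
Lower-left is one-third across and two-thirds down within the crop:
x = 0.00 + 1 × 2090.00/3 ≈ 697; y = 433.75 + 2 × 1567.50/3 ≈ 1479.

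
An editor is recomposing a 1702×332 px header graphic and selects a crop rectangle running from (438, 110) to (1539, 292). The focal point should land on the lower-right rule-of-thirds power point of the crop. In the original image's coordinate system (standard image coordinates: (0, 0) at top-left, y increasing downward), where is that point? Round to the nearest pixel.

(1172, 231)

Crop width = 1539 − 438 = 1101 px; one third is 367.00 px.
Crop height = 292 − 110 = 182 px; one third is 60.67 px.
The lower-right point is two-thirds across and two-thirds down within the crop:
x = 438 + 2 × 367.00 ≈ 1172; y = 110 + 2 × 60.67 ≈ 231.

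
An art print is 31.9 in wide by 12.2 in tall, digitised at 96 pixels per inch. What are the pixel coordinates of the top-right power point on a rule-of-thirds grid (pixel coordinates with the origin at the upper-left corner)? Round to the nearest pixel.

x = 2042 px, y = 390 px

In pixels the canvas is 31.9 × 96 = 3062.4 wide and 12.2 × 96 = 1171.2 tall.
The top-right point is two-thirds across and one-third down:
x = 2 × 3062.4/3 ≈ 2042; y = 1 × 1171.2/3 ≈ 390.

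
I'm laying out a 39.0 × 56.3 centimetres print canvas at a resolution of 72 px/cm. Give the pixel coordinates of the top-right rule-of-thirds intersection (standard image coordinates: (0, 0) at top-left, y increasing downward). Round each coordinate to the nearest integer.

x = 1872 px, y = 1351 px

In pixels the canvas is 39.0 × 72 = 2808 wide and 56.3 × 72 = 4053.6 tall.
The top-right point is two-thirds across and one-third down:
x = 2 × 2808/3 ≈ 1872; y = 1 × 4053.6/3 ≈ 1351.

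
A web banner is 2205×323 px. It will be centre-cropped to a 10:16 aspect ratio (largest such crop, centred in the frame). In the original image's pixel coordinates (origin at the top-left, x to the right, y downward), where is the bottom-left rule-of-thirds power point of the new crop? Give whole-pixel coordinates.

2205/323 > 10/16, so the 10:16 crop keeps the full height 323 and trims width to 323 × 10/16 = 201.88 px.
Left offset = (2205 − 201.88)/2 = 1001.56 px; top offset = 0.
Bottom-left is one-third across and two-thirds down within the crop:
x = 1001.56 + 1 × 201.88/3 ≈ 1069; y = 0.00 + 2 × 323.00/3 ≈ 215.

x = 1069 px, y = 215 px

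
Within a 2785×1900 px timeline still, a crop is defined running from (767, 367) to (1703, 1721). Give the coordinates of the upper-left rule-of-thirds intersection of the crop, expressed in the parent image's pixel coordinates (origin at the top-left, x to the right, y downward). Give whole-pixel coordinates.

Crop width = 1703 − 767 = 936 px; one third is 312.00 px.
Crop height = 1721 − 367 = 1354 px; one third is 451.33 px.
The upper-left point is one-third across and one-third down within the crop:
x = 767 + 1 × 312.00 ≈ 1079; y = 367 + 1 × 451.33 ≈ 818.

x = 1079 px, y = 818 px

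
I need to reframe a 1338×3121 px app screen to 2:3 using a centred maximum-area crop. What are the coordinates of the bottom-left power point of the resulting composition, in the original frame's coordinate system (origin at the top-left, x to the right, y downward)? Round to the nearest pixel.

(446, 1895)

1338/3121 < 2/3, so the 2:3 crop keeps the full width 1338 and trims height to 1338 × 3/2 = 2007.00 px.
Top offset = (3121 − 2007.00)/2 = 557.00 px; left offset = 0.
Bottom-left is one-third across and two-thirds down within the crop:
x = 0.00 + 1 × 1338.00/3 ≈ 446; y = 557.00 + 2 × 2007.00/3 ≈ 1895.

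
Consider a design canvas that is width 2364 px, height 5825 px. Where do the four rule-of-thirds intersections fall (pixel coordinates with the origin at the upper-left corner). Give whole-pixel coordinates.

(788, 1942), (1576, 1942), (788, 3883), (1576, 3883)

One third of 2364 is 788; one third of 5825 is 1941.67.
Vertical third lines at x = 788 and x = 1576; horizontal third lines at y = 1942 and y = 3883.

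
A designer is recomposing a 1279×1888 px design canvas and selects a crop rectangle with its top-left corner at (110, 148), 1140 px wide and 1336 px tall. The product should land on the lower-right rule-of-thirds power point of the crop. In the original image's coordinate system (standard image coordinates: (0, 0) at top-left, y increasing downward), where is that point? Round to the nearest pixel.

x = 870 px, y = 1039 px

One third of the crop width 1140 is 380.00 px.
One third of the crop height 1336 is 445.33 px.
The lower-right point is two-thirds across and two-thirds down within the crop:
x = 110 + 2 × 380.00 ≈ 870; y = 148 + 2 × 445.33 ≈ 1039.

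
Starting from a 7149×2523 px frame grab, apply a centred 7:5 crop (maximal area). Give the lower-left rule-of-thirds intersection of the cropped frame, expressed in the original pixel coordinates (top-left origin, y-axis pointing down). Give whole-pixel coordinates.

(2986, 1682)

7149/2523 > 7/5, so the 7:5 crop keeps the full height 2523 and trims width to 2523 × 7/5 = 3532.20 px.
Left offset = (7149 − 3532.20)/2 = 1808.40 px; top offset = 0.
Lower-left is one-third across and two-thirds down within the crop:
x = 1808.40 + 1 × 3532.20/3 ≈ 2986; y = 0.00 + 2 × 2523.00/3 ≈ 1682.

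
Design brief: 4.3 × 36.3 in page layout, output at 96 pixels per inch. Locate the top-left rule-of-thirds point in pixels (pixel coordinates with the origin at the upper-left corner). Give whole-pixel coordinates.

In pixels the canvas is 4.3 × 96 = 412.8 wide and 36.3 × 96 = 3484.8 tall.
The top-left point is one-third across and one-third down:
x = 1 × 412.8/3 ≈ 138; y = 1 × 3484.8/3 ≈ 1162.

(138, 1162)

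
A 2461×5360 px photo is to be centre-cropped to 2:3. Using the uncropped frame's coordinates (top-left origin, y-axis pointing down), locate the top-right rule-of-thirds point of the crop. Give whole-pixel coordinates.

(1641, 2065)

2461/5360 < 2/3, so the 2:3 crop keeps the full width 2461 and trims height to 2461 × 3/2 = 3691.50 px.
Top offset = (5360 − 3691.50)/2 = 834.25 px; left offset = 0.
Top-right is two-thirds across and one-third down within the crop:
x = 0.00 + 2 × 2461.00/3 ≈ 1641; y = 834.25 + 1 × 3691.50/3 ≈ 2065.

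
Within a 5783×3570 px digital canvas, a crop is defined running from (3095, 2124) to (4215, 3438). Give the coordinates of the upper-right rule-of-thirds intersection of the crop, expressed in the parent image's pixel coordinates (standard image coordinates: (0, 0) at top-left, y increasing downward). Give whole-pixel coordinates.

x = 3842 px, y = 2562 px

Crop width = 4215 − 3095 = 1120 px; one third is 373.33 px.
Crop height = 3438 − 2124 = 1314 px; one third is 438.00 px.
The upper-right point is two-thirds across and one-third down within the crop:
x = 3095 + 2 × 373.33 ≈ 3842; y = 2124 + 1 × 438.00 ≈ 2562.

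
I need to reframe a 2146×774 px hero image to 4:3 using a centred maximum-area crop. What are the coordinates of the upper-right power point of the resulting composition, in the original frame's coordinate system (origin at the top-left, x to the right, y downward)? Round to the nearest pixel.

(1245, 258)

2146/774 > 4/3, so the 4:3 crop keeps the full height 774 and trims width to 774 × 4/3 = 1032.00 px.
Left offset = (2146 − 1032.00)/2 = 557.00 px; top offset = 0.
Upper-right is two-thirds across and one-third down within the crop:
x = 557.00 + 2 × 1032.00/3 ≈ 1245; y = 0.00 + 1 × 774.00/3 ≈ 258.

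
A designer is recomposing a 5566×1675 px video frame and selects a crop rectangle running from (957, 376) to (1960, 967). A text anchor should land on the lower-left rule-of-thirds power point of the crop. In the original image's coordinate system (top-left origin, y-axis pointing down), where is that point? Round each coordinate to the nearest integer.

Crop width = 1960 − 957 = 1003 px; one third is 334.33 px.
Crop height = 967 − 376 = 591 px; one third is 197.00 px.
The lower-left point is one-third across and two-thirds down within the crop:
x = 957 + 1 × 334.33 ≈ 1291; y = 376 + 2 × 197.00 ≈ 770.

x = 1291 px, y = 770 px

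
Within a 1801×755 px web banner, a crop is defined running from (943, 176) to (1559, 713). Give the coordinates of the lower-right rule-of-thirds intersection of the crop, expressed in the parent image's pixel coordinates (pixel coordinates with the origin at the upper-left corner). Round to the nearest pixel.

x = 1354 px, y = 534 px

Crop width = 1559 − 943 = 616 px; one third is 205.33 px.
Crop height = 713 − 176 = 537 px; one third is 179.00 px.
The lower-right point is two-thirds across and two-thirds down within the crop:
x = 943 + 2 × 205.33 ≈ 1354; y = 176 + 2 × 179.00 ≈ 534.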